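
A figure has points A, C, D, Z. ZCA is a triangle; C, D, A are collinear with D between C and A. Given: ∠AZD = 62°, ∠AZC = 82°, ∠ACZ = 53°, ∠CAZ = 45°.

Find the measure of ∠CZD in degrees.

∠CZD = 20°

1. ∠DCZ = 53°  [D on ray CA]
2. ∠DAZ = 45°  [D on ray AC]
3. ∠ADZ = 73°  [△ZDA]
4. ∠CDZ = 107°  [linear pair at D on CA]
5. ∠CZD = 20°  [△ZCD]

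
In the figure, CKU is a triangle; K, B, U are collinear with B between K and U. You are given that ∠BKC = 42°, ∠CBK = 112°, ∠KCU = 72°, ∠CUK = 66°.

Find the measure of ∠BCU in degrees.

1. ∠CBU = 68°  [linear pair at B on KU]
2. ∠BUC = 66°  [B on ray UK]
3. ∠BCU = 46°  [△CBU]

∠BCU = 46°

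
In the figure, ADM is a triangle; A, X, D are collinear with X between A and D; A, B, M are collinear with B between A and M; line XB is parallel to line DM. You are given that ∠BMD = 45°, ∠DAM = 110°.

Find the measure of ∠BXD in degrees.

∠BXD = 155°

1. ∠AMD = 45°  [B on ray MA]
2. ∠ADM = 25°  [△ADM]
3. ∠AXB = 25°  [XB∥DM, corresponding at X]
4. ∠BXD = 155°  [linear pair at X on AD]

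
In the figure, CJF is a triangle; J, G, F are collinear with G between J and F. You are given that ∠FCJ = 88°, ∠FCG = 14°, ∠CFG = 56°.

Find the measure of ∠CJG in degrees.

1. ∠CFJ = 56°  [G on ray FJ]
2. ∠CJF = 36°  [△CJF]
3. ∠CJG = 36°  [G on ray JF]

∠CJG = 36°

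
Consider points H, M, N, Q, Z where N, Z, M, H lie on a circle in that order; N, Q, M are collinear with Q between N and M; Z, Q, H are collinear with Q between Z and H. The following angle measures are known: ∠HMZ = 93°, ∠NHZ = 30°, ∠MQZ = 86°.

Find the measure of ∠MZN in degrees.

∠MZN = 127°

1. ∠HNZ = 87°  [cyclic NZMH, opposite ∠N+∠M]
2. ∠NMZ = 30°  [same arc NZ]
3. ∠HZN = 63°  [△NZH]
4. ∠NQZ = 94°  [linear pair at Q on NM]
5. ∠MNZ = 23°  [△NQZ]
6. ∠MZN = 127°  [△NZM]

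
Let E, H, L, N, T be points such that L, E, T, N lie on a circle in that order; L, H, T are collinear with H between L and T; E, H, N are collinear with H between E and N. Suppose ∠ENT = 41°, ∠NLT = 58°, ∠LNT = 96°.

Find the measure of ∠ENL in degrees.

∠ENL = 55°

1. ∠ELT = 41°  [same arc ET]
2. ∠LET = 84°  [cyclic LETN, opposite ∠E+∠N]
3. ∠ETL = 55°  [△LET]
4. ∠ENL = 55°  [same arc LE]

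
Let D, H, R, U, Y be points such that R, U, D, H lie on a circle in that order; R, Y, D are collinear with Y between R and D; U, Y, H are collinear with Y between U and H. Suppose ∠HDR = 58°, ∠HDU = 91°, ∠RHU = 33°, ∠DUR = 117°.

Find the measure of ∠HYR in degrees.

1. ∠DHR = 63°  [cyclic RUDH, opposite ∠U+∠H]
2. ∠DRH = 59°  [△RDH]
3. ∠HYR = 88°  [△RYH]

∠HYR = 88°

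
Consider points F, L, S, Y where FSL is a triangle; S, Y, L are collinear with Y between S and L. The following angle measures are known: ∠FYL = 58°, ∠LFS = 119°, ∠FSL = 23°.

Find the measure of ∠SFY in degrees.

1. ∠FYS = 122°  [linear pair at Y on SL]
2. ∠FSY = 23°  [Y on ray SL]
3. ∠SFY = 35°  [△FSY]

∠SFY = 35°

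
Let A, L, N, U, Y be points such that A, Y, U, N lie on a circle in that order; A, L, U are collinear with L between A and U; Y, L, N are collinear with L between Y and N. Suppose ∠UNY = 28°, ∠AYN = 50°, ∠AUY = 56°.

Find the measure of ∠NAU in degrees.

1. ∠UAY = 28°  [same arc YU]
2. ∠AUN = 50°  [same arc AN]
3. ∠AYU = 96°  [△AYU]
4. ∠ANU = 84°  [cyclic AYUN, opposite ∠Y+∠N]
5. ∠NAU = 46°  [△AUN]

∠NAU = 46°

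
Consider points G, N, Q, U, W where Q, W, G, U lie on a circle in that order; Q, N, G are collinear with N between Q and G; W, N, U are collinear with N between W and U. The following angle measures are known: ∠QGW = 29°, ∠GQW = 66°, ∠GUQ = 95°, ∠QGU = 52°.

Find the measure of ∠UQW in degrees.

∠UQW = 99°

1. ∠QUW = 29°  [same arc QW]
2. ∠QWU = 52°  [same arc QU]
3. ∠UQW = 99°  [△QWU]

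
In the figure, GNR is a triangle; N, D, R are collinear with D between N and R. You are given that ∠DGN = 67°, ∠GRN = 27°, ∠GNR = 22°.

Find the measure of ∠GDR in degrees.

∠GDR = 89°

1. ∠DNG = 22°  [D on ray NR]
2. ∠GDN = 91°  [△GND]
3. ∠GDR = 89°  [linear pair at D on NR]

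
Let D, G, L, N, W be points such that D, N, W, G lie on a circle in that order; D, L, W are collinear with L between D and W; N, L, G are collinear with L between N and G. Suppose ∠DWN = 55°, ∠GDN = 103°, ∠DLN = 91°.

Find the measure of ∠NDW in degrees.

1. ∠DGN = 55°  [same arc DN]
2. ∠DNG = 22°  [△DNG]
3. ∠NDW = 67°  [△DLN]

∠NDW = 67°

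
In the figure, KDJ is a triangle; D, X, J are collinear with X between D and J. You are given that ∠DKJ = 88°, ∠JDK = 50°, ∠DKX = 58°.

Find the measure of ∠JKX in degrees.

∠JKX = 30°

1. ∠DJK = 42°  [△KDJ]
2. ∠KDX = 50°  [X on ray DJ]
3. ∠DXK = 72°  [△KDX]
4. ∠KJX = 42°  [X on ray JD]
5. ∠JXK = 108°  [linear pair at X on DJ]
6. ∠JKX = 30°  [△KXJ]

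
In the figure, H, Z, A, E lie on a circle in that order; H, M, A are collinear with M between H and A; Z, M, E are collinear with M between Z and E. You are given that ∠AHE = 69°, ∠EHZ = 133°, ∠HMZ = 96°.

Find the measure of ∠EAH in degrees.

1. ∠AZE = 69°  [same arc AE]
2. ∠EAZ = 47°  [cyclic HZAE, opposite ∠H+∠A]
3. ∠AME = 96°  [vertical angles at M]
4. ∠AEZ = 64°  [△ZAE]
5. ∠EAH = 20°  [△AME]

∠EAH = 20°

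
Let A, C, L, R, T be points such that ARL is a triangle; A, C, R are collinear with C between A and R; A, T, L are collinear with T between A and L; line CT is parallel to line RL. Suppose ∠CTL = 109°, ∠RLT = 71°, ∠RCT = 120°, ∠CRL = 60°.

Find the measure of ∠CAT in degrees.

∠CAT = 49°

1. ∠ATC = 71°  [linear pair at T on AL]
2. ∠ACT = 60°  [linear pair at C on AR]
3. ∠CAT = 49°  [△ACT]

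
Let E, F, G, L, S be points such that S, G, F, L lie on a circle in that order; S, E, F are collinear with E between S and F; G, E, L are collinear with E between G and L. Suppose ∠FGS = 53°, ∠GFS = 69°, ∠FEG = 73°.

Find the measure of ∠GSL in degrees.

1. ∠FSG = 58°  [△SGF]
2. ∠GLS = 69°  [same arc SG]
3. ∠GES = 107°  [linear pair at E on SF]
4. ∠LGS = 15°  [△SEG]
5. ∠GSL = 96°  [△SGL]

∠GSL = 96°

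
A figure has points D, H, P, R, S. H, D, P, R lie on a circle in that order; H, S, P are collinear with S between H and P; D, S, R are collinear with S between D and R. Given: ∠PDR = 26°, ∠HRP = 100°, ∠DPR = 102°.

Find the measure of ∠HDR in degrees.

1. ∠PHR = 26°  [same arc PR]
2. ∠HPR = 54°  [△HPR]
3. ∠HDR = 54°  [same arc HR]

∠HDR = 54°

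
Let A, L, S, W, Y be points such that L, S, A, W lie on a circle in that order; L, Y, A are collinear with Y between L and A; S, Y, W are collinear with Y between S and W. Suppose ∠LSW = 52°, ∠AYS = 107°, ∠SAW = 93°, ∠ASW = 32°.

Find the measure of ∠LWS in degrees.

∠LWS = 41°

1. ∠LYW = 107°  [vertical angles at Y]
2. ∠ALW = 32°  [same arc AW]
3. ∠LWS = 41°  [△LYW]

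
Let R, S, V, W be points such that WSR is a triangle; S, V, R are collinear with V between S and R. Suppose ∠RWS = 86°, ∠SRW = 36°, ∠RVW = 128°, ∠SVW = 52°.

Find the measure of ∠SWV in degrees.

∠SWV = 70°

1. ∠RSW = 58°  [△WSR]
2. ∠VSW = 58°  [V on ray SR]
3. ∠SWV = 70°  [△WSV]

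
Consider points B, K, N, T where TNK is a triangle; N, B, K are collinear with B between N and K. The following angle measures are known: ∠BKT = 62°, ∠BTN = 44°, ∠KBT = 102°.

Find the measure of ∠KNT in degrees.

∠KNT = 58°

1. ∠NBT = 78°  [linear pair at B on NK]
2. ∠BNT = 58°  [△TNB]
3. ∠KNT = 58°  [B on ray NK]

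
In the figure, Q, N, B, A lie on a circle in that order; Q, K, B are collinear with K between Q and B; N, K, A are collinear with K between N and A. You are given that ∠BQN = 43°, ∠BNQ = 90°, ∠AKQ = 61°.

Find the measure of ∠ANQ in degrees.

∠ANQ = 18°

1. ∠BAN = 43°  [same arc NB]
2. ∠AKB = 119°  [linear pair at K on QB]
3. ∠ABQ = 18°  [△BKA]
4. ∠ANQ = 18°  [same arc QA]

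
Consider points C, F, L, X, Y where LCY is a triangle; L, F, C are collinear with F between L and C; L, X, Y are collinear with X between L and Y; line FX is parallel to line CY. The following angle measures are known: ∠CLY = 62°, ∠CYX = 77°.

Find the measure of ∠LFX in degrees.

∠LFX = 41°

1. ∠CYL = 77°  [X on ray YL]
2. ∠LCY = 41°  [△LCY]
3. ∠LFX = 41°  [FX∥CY, corresponding at F]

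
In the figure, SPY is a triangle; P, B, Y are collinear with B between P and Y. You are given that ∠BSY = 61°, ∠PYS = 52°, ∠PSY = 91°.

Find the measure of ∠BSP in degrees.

∠BSP = 30°

1. ∠SPY = 37°  [△SPY]
2. ∠BYS = 52°  [B on ray YP]
3. ∠BPS = 37°  [B on ray PY]
4. ∠SBY = 67°  [△SBY]
5. ∠PBS = 113°  [linear pair at B on PY]
6. ∠BSP = 30°  [△SPB]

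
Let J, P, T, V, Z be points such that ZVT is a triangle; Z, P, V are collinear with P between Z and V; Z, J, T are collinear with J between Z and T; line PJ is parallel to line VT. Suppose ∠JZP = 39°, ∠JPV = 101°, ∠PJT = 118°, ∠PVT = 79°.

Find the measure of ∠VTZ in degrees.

1. ∠TZV = 39°  [P on ZV, J on ZT]
2. ∠TVZ = 79°  [P on ray VZ]
3. ∠VTZ = 62°  [△ZVT]

∠VTZ = 62°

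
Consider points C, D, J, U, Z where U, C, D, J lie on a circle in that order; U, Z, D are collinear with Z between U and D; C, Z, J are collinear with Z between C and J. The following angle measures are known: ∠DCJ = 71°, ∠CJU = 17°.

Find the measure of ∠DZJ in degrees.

1. ∠DUJ = 71°  [same arc DJ]
2. ∠JZU = 92°  [△UZJ]
3. ∠DZJ = 88°  [linear pair at Z on UD]

∠DZJ = 88°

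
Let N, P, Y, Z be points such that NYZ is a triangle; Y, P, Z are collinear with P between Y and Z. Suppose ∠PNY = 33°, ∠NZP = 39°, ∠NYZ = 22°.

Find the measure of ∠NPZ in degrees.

∠NPZ = 55°

1. ∠NYP = 22°  [P on ray YZ]
2. ∠NPY = 125°  [△NYP]
3. ∠NPZ = 55°  [linear pair at P on YZ]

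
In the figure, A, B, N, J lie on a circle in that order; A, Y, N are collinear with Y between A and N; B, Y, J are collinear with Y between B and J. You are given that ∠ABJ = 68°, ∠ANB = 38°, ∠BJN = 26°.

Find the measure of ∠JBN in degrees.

1. ∠AJB = 38°  [same arc AB]
2. ∠BAJ = 74°  [△ABJ]
3. ∠BNJ = 106°  [cyclic ABNJ, opposite ∠A+∠N]
4. ∠JBN = 48°  [△BNJ]

∠JBN = 48°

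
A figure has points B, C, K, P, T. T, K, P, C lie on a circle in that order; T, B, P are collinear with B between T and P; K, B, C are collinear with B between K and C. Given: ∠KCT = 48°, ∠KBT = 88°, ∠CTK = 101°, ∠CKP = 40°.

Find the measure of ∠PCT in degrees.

∠PCT = 109°

1. ∠CKT = 31°  [△TKC]
2. ∠CTP = 40°  [same arc PC]
3. ∠CPT = 31°  [same arc TC]
4. ∠PCT = 109°  [△TPC]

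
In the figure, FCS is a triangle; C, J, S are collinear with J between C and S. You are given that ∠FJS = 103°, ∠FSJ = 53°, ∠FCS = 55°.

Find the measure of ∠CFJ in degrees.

∠CFJ = 48°

1. ∠CJF = 77°  [linear pair at J on CS]
2. ∠FCJ = 55°  [J on ray CS]
3. ∠CFJ = 48°  [△FCJ]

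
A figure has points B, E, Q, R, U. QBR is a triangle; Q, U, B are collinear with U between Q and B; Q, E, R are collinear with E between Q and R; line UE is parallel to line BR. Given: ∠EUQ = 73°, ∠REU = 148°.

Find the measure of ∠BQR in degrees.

1. ∠QEU = 32°  [linear pair at E on QR]
2. ∠EQU = 75°  [△QUE]
3. ∠BQR = 75°  [U on QB, E on QR]

∠BQR = 75°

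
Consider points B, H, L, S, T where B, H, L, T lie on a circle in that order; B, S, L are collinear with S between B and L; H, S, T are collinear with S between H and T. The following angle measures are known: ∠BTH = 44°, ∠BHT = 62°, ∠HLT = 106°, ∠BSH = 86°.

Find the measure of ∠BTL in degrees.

∠BTL = 76°

1. ∠BLH = 44°  [same arc BH]
2. ∠HBL = 32°  [△BSH]
3. ∠BHL = 104°  [△BHL]
4. ∠BTL = 76°  [cyclic BHLT, opposite ∠H+∠T]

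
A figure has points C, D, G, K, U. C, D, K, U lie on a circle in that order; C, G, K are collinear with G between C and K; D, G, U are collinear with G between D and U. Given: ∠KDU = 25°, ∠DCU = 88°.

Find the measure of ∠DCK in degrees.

∠DCK = 63°

1. ∠DKU = 92°  [cyclic CDKU, opposite ∠C+∠K]
2. ∠DUK = 63°  [△DKU]
3. ∠DCK = 63°  [same arc DK]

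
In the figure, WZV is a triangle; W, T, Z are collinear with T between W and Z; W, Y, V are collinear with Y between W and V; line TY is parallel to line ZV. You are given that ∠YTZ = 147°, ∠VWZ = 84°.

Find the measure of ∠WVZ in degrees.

∠WVZ = 63°

1. ∠WTY = 33°  [linear pair at T on WZ]
2. ∠TWY = 84°  [T on WZ, Y on WV]
3. ∠TYW = 63°  [△WTY]
4. ∠WVZ = 63°  [TY∥ZV, corresponding at Y]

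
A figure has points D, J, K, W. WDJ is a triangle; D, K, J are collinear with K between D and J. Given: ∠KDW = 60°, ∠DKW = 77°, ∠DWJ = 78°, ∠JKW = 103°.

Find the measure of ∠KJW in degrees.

∠KJW = 42°

1. ∠JDW = 60°  [K on ray DJ]
2. ∠DJW = 42°  [△WDJ]
3. ∠KJW = 42°  [K on ray JD]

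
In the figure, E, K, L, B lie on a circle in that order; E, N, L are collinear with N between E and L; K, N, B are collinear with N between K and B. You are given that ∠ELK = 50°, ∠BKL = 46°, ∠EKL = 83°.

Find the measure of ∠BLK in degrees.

∠BLK = 87°

1. ∠KEL = 47°  [△EKL]
2. ∠KBL = 47°  [same arc KL]
3. ∠BLK = 87°  [△KLB]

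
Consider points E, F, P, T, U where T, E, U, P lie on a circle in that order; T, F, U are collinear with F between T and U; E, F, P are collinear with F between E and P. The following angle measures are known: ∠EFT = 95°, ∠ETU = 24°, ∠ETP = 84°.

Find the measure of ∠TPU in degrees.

∠TPU = 59°

1. ∠PFU = 95°  [vertical angles at F]
2. ∠PET = 61°  [△TFE]
3. ∠EPU = 24°  [same arc EU]
4. ∠EPT = 35°  [△TEP]
5. ∠PFT = 85°  [linear pair at F on TU]
6. ∠PUT = 61°  [△UFP]
7. ∠PTU = 60°  [△TFP]
8. ∠TPU = 59°  [△TUP]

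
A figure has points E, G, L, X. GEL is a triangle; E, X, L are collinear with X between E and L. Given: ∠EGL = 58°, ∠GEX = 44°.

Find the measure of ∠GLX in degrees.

1. ∠GEL = 44°  [X on ray EL]
2. ∠ELG = 78°  [△GEL]
3. ∠GLX = 78°  [X on ray LE]

∠GLX = 78°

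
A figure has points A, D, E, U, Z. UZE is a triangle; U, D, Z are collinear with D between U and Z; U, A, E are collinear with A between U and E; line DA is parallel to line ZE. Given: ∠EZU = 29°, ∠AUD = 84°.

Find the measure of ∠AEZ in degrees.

1. ∠ADU = 29°  [DA∥ZE, corresponding at D]
2. ∠DAU = 67°  [△UDA]
3. ∠DAE = 113°  [linear pair at A on UE]
4. ∠AEZ = 67°  [DA∥ZE, co-interior at E–A]

∠AEZ = 67°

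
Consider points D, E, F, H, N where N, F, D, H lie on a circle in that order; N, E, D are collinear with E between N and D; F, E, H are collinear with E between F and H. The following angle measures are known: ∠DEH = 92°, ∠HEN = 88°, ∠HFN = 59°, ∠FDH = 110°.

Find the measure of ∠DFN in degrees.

∠DFN = 100°

1. ∠FEN = 92°  [vertical angles at E]
2. ∠DNF = 29°  [△NEF]
3. ∠FNH = 70°  [cyclic NFDH, opposite ∠N+∠D]
4. ∠FHN = 51°  [△NFH]
5. ∠FDN = 51°  [same arc NF]
6. ∠DFN = 100°  [△NFD]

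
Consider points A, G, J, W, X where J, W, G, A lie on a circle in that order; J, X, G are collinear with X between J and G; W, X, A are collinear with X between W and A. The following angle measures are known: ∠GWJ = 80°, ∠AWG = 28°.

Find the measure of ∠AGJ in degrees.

1. ∠GAJ = 100°  [cyclic JWGA, opposite ∠W+∠A]
2. ∠AJG = 28°  [same arc GA]
3. ∠AGJ = 52°  [△JGA]

∠AGJ = 52°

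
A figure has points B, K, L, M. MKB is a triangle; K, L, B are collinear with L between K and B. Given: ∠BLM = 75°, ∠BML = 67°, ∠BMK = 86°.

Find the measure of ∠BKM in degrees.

1. ∠LBM = 38°  [△MLB]
2. ∠KBM = 38°  [L on ray BK]
3. ∠BKM = 56°  [△MKB]

∠BKM = 56°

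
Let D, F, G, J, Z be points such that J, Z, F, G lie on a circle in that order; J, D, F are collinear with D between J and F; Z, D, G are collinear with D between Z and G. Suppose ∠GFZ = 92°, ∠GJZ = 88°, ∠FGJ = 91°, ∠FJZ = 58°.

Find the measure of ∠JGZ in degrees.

1. ∠FZJ = 89°  [cyclic JZFG, opposite ∠Z+∠G]
2. ∠JFZ = 33°  [△JZF]
3. ∠JGZ = 33°  [same arc JZ]

∠JGZ = 33°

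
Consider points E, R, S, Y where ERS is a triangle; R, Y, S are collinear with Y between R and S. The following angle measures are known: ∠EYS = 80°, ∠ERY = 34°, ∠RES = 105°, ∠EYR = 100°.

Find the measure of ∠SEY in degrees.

∠SEY = 59°

1. ∠ERS = 34°  [Y on ray RS]
2. ∠ESR = 41°  [△ERS]
3. ∠ESY = 41°  [Y on ray SR]
4. ∠SEY = 59°  [△EYS]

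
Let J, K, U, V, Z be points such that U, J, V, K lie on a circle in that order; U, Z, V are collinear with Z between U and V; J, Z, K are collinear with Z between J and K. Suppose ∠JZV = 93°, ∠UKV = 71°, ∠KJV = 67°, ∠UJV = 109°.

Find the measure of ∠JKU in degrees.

∠JKU = 20°

1. ∠KZU = 93°  [vertical angles at Z]
2. ∠KUV = 67°  [same arc VK]
3. ∠JKU = 20°  [△UZK]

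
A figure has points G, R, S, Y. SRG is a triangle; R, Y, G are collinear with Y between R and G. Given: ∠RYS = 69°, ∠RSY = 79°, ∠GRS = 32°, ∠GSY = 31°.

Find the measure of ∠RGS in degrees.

1. ∠GYS = 111°  [linear pair at Y on RG]
2. ∠SGY = 38°  [△SYG]
3. ∠RGS = 38°  [Y on ray GR]

∠RGS = 38°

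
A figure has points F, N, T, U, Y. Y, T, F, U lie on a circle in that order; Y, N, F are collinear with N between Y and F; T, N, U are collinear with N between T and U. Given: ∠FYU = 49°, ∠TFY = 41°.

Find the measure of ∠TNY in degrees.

∠TNY = 90°

1. ∠FTU = 49°  [same arc FU]
2. ∠FNT = 90°  [△TNF]
3. ∠TNY = 90°  [linear pair at N on YF]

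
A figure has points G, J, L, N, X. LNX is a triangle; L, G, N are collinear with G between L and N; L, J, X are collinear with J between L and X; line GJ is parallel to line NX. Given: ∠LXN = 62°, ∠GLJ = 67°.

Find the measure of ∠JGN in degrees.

∠JGN = 129°

1. ∠GJL = 62°  [GJ∥NX, corresponding at J]
2. ∠JGL = 51°  [△LGJ]
3. ∠JGN = 129°  [linear pair at G on LN]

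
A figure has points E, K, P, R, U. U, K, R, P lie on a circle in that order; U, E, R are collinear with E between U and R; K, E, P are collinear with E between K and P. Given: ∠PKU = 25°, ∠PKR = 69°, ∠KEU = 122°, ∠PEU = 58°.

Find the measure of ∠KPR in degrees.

1. ∠PRU = 25°  [same arc UP]
2. ∠PER = 122°  [vertical angles at E]
3. ∠KPR = 33°  [△REP]

∠KPR = 33°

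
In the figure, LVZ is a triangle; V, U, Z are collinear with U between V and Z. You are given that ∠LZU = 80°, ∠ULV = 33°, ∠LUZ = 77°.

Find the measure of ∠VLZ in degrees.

1. ∠LZV = 80°  [U on ray ZV]
2. ∠LUV = 103°  [linear pair at U on VZ]
3. ∠LVU = 44°  [△LVU]
4. ∠LVZ = 44°  [U on ray VZ]
5. ∠VLZ = 56°  [△LVZ]

∠VLZ = 56°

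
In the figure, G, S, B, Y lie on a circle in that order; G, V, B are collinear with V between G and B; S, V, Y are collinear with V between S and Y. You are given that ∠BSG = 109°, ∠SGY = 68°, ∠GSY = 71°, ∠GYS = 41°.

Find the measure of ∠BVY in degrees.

∠BVY = 79°

1. ∠BYG = 71°  [cyclic GSBY, opposite ∠S+∠Y]
2. ∠GBY = 71°  [same arc GY]
3. ∠BGY = 38°  [△GBY]
4. ∠GVY = 101°  [△GVY]
5. ∠BVY = 79°  [linear pair at V on GB]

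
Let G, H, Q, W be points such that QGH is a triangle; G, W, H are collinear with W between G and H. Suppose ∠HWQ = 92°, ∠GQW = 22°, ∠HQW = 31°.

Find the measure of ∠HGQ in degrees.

1. ∠GWQ = 88°  [linear pair at W on GH]
2. ∠QGW = 70°  [△QGW]
3. ∠HGQ = 70°  [W on ray GH]

∠HGQ = 70°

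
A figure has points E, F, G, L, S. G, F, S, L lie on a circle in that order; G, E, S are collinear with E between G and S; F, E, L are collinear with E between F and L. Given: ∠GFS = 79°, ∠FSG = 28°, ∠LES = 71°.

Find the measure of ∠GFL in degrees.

∠GFL = 36°

1. ∠FGS = 73°  [△GFS]
2. ∠FEG = 71°  [vertical angles at E]
3. ∠GFL = 36°  [△GEF]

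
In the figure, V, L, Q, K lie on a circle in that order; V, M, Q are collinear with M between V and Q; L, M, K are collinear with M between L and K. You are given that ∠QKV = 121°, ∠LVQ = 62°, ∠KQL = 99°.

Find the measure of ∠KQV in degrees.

∠KQV = 40°

1. ∠QLV = 59°  [cyclic VLQK, opposite ∠L+∠K]
2. ∠LQV = 59°  [△VLQ]
3. ∠KVL = 81°  [cyclic VLQK, opposite ∠V+∠Q]
4. ∠LKV = 59°  [same arc VL]
5. ∠KLV = 40°  [△VLK]
6. ∠KQV = 40°  [same arc VK]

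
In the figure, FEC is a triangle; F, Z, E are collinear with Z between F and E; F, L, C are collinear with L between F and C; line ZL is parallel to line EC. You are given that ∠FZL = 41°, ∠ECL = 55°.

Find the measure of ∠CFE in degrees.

∠CFE = 84°

1. ∠CEF = 41°  [ZL∥EC, corresponding at Z]
2. ∠ECF = 55°  [L on ray CF]
3. ∠CFE = 84°  [△FEC]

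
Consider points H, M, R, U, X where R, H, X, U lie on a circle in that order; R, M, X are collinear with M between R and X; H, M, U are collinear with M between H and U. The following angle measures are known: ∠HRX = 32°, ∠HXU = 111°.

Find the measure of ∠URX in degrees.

1. ∠HUX = 32°  [same arc HX]
2. ∠UHX = 37°  [△HXU]
3. ∠URX = 37°  [same arc XU]

∠URX = 37°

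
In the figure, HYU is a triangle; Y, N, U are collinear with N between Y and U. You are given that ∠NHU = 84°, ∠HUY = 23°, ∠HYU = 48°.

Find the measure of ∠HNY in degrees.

1. ∠HUN = 23°  [N on ray UY]
2. ∠HNU = 73°  [△HNU]
3. ∠HNY = 107°  [linear pair at N on YU]

∠HNY = 107°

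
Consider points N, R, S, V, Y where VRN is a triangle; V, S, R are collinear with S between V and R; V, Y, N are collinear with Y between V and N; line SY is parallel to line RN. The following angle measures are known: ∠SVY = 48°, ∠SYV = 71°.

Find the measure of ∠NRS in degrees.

1. ∠VSY = 61°  [△VSY]
2. ∠RSY = 119°  [linear pair at S on VR]
3. ∠NRS = 61°  [SY∥RN, co-interior at R–S]

∠NRS = 61°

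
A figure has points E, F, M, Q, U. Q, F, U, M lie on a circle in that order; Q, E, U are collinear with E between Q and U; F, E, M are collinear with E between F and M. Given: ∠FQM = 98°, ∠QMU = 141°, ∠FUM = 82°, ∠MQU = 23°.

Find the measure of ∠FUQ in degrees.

∠FUQ = 66°

1. ∠MUQ = 16°  [△QUM]
2. ∠MFQ = 16°  [same arc QM]
3. ∠FMQ = 66°  [△QFM]
4. ∠FUQ = 66°  [same arc QF]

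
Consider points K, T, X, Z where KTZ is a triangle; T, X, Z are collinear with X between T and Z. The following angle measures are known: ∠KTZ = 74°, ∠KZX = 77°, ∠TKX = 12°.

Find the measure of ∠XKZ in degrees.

∠XKZ = 17°

1. ∠KTX = 74°  [X on ray TZ]
2. ∠KXT = 94°  [△KTX]
3. ∠KXZ = 86°  [linear pair at X on TZ]
4. ∠XKZ = 17°  [△KXZ]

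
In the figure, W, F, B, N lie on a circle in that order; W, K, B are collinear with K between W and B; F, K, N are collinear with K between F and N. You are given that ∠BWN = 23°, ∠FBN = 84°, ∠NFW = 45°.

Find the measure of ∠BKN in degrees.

∠BKN = 62°

1. ∠BFN = 23°  [same arc BN]
2. ∠BNF = 73°  [△FBN]
3. ∠NBW = 45°  [same arc WN]
4. ∠BKN = 62°  [△BKN]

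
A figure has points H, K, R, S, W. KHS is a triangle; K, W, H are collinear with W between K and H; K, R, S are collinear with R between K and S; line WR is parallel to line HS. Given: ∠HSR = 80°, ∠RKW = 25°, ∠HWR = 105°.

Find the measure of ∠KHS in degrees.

1. ∠HSK = 80°  [R on ray SK]
2. ∠HKS = 25°  [W on KH, R on KS]
3. ∠KHS = 75°  [△KHS]

∠KHS = 75°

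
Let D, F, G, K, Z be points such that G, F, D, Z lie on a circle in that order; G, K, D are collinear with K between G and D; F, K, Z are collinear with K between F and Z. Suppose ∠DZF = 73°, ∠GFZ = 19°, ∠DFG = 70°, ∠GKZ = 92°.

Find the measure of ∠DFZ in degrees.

1. ∠DGF = 73°  [same arc FD]
2. ∠FDG = 37°  [△GFD]
3. ∠DKF = 92°  [vertical angles at K]
4. ∠DFZ = 51°  [△FKD]

∠DFZ = 51°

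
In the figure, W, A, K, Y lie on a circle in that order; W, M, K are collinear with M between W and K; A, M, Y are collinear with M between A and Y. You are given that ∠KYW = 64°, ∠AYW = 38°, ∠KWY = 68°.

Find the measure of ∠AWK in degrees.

1. ∠KAW = 116°  [cyclic WAKY, opposite ∠A+∠Y]
2. ∠AKW = 38°  [same arc WA]
3. ∠AWK = 26°  [△WAK]

∠AWK = 26°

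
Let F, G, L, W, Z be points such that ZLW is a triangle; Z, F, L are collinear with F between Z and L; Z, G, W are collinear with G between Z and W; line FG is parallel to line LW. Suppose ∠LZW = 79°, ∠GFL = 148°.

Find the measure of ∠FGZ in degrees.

1. ∠FZG = 79°  [F on ZL, G on ZW]
2. ∠GFZ = 32°  [linear pair at F on ZL]
3. ∠FGZ = 69°  [△ZFG]

∠FGZ = 69°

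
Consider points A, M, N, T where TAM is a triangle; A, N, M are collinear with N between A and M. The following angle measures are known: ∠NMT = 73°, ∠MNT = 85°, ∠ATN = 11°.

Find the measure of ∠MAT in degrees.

∠MAT = 74°

1. ∠ANT = 95°  [linear pair at N on AM]
2. ∠NAT = 74°  [△TAN]
3. ∠MAT = 74°  [N on ray AM]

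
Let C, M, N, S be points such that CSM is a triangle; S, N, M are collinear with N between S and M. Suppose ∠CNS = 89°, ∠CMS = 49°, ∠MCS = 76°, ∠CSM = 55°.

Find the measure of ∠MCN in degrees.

∠MCN = 40°

1. ∠CNM = 91°  [linear pair at N on SM]
2. ∠CMN = 49°  [N on ray MS]
3. ∠MCN = 40°  [△CNM]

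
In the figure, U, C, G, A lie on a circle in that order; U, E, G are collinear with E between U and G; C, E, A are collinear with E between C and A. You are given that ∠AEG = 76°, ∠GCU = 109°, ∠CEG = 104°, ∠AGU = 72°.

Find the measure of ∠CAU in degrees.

∠CAU = 39°

1. ∠AEU = 104°  [linear pair at E on UG]
2. ∠GAU = 71°  [cyclic UCGA, opposite ∠C+∠A]
3. ∠AUG = 37°  [△UGA]
4. ∠CAU = 39°  [△UEA]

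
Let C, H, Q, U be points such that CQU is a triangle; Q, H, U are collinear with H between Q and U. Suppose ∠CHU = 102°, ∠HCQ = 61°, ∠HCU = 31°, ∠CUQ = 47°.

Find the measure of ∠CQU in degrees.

∠CQU = 41°

1. ∠CHQ = 78°  [linear pair at H on QU]
2. ∠CQH = 41°  [△CQH]
3. ∠CQU = 41°  [H on ray QU]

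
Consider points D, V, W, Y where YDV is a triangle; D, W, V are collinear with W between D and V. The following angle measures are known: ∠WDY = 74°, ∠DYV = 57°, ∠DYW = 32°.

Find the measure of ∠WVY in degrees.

1. ∠VDY = 74°  [W on ray DV]
2. ∠DVY = 49°  [△YDV]
3. ∠WVY = 49°  [W on ray VD]

∠WVY = 49°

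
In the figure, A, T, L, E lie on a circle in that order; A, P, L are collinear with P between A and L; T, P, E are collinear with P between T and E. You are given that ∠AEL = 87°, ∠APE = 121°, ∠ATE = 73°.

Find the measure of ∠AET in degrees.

∠AET = 39°

1. ∠ALE = 73°  [same arc AE]
2. ∠EAL = 20°  [△ALE]
3. ∠AET = 39°  [△APE]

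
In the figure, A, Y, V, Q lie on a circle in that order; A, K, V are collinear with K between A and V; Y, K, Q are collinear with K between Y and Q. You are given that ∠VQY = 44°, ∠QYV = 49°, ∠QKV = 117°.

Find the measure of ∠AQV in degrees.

∠AQV = 112°

1. ∠AVQ = 19°  [△VKQ]
2. ∠QAV = 49°  [same arc VQ]
3. ∠AQV = 112°  [△AVQ]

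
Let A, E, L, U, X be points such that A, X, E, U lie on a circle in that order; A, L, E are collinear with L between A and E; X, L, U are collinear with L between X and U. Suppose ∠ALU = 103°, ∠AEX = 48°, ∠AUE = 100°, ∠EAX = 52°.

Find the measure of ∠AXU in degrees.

1. ∠ELX = 103°  [vertical angles at L]
2. ∠ALX = 77°  [linear pair at L on AE]
3. ∠AXU = 51°  [△ALX]

∠AXU = 51°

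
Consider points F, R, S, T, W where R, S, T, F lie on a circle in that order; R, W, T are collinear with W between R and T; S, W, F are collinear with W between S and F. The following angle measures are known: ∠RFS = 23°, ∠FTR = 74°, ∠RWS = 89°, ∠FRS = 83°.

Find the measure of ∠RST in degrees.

∠RST = 140°

1. ∠RTS = 23°  [same arc RS]
2. ∠FSR = 74°  [△RSF]
3. ∠SRT = 17°  [△RWS]
4. ∠RST = 140°  [△RST]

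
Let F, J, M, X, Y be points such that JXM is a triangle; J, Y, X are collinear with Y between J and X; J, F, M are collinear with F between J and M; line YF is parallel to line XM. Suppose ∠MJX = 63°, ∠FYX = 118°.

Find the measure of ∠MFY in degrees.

1. ∠FJY = 63°  [Y on JX, F on JM]
2. ∠FYJ = 62°  [linear pair at Y on JX]
3. ∠JFY = 55°  [△JYF]
4. ∠MFY = 125°  [linear pair at F on JM]

∠MFY = 125°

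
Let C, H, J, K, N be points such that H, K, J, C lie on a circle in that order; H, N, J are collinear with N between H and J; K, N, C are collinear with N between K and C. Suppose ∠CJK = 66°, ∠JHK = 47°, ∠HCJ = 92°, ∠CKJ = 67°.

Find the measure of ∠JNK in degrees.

∠JNK = 68°

1. ∠HKJ = 88°  [cyclic HKJC, opposite ∠K+∠C]
2. ∠HJK = 45°  [△HKJ]
3. ∠JNK = 68°  [△KNJ]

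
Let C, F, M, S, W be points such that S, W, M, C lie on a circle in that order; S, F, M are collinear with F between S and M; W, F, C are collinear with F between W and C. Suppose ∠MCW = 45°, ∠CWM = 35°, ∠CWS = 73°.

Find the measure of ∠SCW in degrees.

∠SCW = 27°

1. ∠CMW = 100°  [△WMC]
2. ∠CSW = 80°  [cyclic SWMC, opposite ∠S+∠M]
3. ∠SCW = 27°  [△SWC]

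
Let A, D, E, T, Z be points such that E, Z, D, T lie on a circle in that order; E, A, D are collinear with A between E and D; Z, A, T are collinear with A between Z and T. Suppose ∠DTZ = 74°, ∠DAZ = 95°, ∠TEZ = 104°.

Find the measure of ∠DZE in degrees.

1. ∠DEZ = 74°  [same arc ZD]
2. ∠TDZ = 76°  [cyclic EZDT, opposite ∠E+∠D]
3. ∠DZT = 30°  [△ZDT]
4. ∠EDZ = 55°  [△ZAD]
5. ∠DZE = 51°  [△EZD]

∠DZE = 51°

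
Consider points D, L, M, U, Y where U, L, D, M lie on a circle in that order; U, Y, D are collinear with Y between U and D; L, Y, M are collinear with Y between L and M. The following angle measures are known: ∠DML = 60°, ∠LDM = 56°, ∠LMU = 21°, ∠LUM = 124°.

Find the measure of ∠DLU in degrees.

∠DLU = 99°

1. ∠DUL = 60°  [same arc LD]
2. ∠LDU = 21°  [same arc UL]
3. ∠DLU = 99°  [△ULD]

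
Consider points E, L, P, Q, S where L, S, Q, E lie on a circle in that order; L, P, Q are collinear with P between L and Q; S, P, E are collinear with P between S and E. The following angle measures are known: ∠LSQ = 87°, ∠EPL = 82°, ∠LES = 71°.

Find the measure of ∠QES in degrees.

∠QES = 22°

1. ∠LEQ = 93°  [cyclic LSQE, opposite ∠S+∠E]
2. ∠EPQ = 98°  [linear pair at P on LQ]
3. ∠ELQ = 27°  [△LPE]
4. ∠EQL = 60°  [△LQE]
5. ∠QES = 22°  [△QPE]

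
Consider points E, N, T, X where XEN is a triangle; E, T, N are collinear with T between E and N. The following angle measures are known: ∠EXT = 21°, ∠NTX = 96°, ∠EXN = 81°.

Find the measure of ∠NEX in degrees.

1. ∠ETX = 84°  [linear pair at T on EN]
2. ∠TEX = 75°  [△XET]
3. ∠NEX = 75°  [T on ray EN]

∠NEX = 75°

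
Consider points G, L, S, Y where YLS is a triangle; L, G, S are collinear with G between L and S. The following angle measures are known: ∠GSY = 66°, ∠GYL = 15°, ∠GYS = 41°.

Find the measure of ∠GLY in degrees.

1. ∠SGY = 73°  [△YGS]
2. ∠LGY = 107°  [linear pair at G on LS]
3. ∠GLY = 58°  [△YLG]

∠GLY = 58°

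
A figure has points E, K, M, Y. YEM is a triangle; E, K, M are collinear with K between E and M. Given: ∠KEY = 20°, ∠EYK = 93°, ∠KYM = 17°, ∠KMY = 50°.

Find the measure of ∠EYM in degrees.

1. ∠MEY = 20°  [K on ray EM]
2. ∠EMY = 50°  [K on ray ME]
3. ∠EYM = 110°  [△YEM]

∠EYM = 110°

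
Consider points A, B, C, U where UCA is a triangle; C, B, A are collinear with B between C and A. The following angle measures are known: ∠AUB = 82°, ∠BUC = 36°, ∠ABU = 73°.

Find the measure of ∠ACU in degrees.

1. ∠CBU = 107°  [linear pair at B on CA]
2. ∠BCU = 37°  [△UCB]
3. ∠ACU = 37°  [B on ray CA]

∠ACU = 37°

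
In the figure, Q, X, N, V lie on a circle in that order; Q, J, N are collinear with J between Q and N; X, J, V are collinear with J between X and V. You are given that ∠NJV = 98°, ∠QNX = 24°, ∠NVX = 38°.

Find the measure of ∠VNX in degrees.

1. ∠QJX = 98°  [vertical angles at J]
2. ∠QVX = 24°  [same arc QX]
3. ∠NQX = 38°  [same arc XN]
4. ∠QXV = 44°  [△QJX]
5. ∠VQX = 112°  [△QXV]
6. ∠VNX = 68°  [cyclic QXNV, opposite ∠Q+∠N]

∠VNX = 68°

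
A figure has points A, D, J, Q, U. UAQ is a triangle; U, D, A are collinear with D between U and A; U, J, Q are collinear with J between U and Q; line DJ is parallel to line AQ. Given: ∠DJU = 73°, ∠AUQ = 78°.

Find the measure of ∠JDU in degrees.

1. ∠AQU = 73°  [DJ∥AQ, corresponding at J]
2. ∠QAU = 29°  [△UAQ]
3. ∠JDU = 29°  [DJ∥AQ, corresponding at D]

∠JDU = 29°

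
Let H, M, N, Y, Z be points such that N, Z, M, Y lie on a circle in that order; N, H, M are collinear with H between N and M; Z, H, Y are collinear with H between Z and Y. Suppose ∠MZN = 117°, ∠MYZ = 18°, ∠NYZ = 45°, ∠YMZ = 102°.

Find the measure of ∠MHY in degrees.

∠MHY = 105°

1. ∠MYN = 63°  [cyclic NZMY, opposite ∠Z+∠Y]
2. ∠MZY = 60°  [△ZMY]
3. ∠MNY = 60°  [same arc MY]
4. ∠NMY = 57°  [△NMY]
5. ∠MHY = 105°  [△MHY]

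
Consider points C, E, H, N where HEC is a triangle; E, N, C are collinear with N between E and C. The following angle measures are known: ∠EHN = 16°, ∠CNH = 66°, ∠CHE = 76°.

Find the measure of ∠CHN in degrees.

∠CHN = 60°

1. ∠ENH = 114°  [linear pair at N on EC]
2. ∠HEN = 50°  [△HEN]
3. ∠CEH = 50°  [N on ray EC]
4. ∠ECH = 54°  [△HEC]
5. ∠HCN = 54°  [N on ray CE]
6. ∠CHN = 60°  [△HNC]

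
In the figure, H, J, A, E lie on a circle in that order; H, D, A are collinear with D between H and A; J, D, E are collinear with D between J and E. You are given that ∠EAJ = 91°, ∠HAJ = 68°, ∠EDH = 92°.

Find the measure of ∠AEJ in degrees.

∠AEJ = 69°

1. ∠ADJ = 92°  [vertical angles at D]
2. ∠AJE = 20°  [△JDA]
3. ∠AEJ = 69°  [△JAE]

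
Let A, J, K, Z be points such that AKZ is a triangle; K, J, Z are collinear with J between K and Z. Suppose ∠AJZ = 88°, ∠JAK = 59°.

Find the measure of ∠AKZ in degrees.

∠AKZ = 29°

1. ∠AJK = 92°  [linear pair at J on KZ]
2. ∠AKJ = 29°  [△AKJ]
3. ∠AKZ = 29°  [J on ray KZ]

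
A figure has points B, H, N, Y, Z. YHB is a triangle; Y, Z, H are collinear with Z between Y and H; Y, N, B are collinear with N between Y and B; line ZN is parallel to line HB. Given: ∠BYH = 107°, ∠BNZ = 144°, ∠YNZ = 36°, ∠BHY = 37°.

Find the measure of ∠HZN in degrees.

∠HZN = 143°

1. ∠NYZ = 107°  [Z on YH, N on YB]
2. ∠NZY = 37°  [△YZN]
3. ∠HZN = 143°  [linear pair at Z on YH]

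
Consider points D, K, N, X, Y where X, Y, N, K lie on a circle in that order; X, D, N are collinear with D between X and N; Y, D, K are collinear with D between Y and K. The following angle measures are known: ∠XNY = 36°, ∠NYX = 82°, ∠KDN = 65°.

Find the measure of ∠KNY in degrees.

∠KNY = 89°

1. ∠XKY = 36°  [same arc XY]
2. ∠NXY = 62°  [△XYN]
3. ∠KDX = 115°  [linear pair at D on XN]
4. ∠KXN = 29°  [△XDK]
5. ∠NKY = 62°  [same arc YN]
6. ∠KYN = 29°  [same arc NK]
7. ∠KNY = 89°  [△YNK]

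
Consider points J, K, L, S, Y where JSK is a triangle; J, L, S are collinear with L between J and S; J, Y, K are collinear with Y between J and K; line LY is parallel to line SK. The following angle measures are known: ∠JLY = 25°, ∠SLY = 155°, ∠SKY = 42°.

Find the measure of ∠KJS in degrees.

1. ∠JSK = 25°  [LY∥SK, corresponding at L]
2. ∠JKS = 42°  [Y on ray KJ]
3. ∠KJS = 113°  [△JSK]

∠KJS = 113°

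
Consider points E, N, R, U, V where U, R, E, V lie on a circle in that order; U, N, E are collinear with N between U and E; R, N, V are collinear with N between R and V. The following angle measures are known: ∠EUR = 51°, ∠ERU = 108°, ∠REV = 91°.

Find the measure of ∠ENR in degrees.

1. ∠EVR = 51°  [same arc RE]
2. ∠REU = 21°  [△URE]
3. ∠ERV = 38°  [△REV]
4. ∠ENR = 121°  [△RNE]

∠ENR = 121°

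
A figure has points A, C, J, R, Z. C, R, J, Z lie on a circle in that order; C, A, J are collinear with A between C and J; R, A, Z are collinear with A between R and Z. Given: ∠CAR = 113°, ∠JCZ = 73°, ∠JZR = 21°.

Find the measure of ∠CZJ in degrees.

1. ∠JAZ = 113°  [vertical angles at A]
2. ∠CJZ = 46°  [△JAZ]
3. ∠CZJ = 61°  [△CJZ]

∠CZJ = 61°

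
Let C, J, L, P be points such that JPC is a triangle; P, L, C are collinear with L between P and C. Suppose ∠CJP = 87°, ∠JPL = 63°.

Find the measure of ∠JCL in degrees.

1. ∠CPJ = 63°  [L on ray PC]
2. ∠JCP = 30°  [△JPC]
3. ∠JCL = 30°  [L on ray CP]

∠JCL = 30°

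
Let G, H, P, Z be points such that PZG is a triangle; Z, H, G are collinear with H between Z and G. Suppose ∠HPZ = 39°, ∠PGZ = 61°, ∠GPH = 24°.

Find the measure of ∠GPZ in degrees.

∠GPZ = 63°

1. ∠HGP = 61°  [H on ray GZ]
2. ∠GHP = 95°  [△PHG]
3. ∠PHZ = 85°  [linear pair at H on ZG]
4. ∠HZP = 56°  [△PZH]
5. ∠GZP = 56°  [H on ray ZG]
6. ∠GPZ = 63°  [△PZG]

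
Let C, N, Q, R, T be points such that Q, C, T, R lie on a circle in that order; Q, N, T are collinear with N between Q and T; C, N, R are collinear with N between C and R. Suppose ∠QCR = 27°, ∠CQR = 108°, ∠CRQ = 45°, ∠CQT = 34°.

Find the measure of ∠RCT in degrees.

1. ∠CTR = 72°  [cyclic QCTR, opposite ∠Q+∠T]
2. ∠CRT = 34°  [same arc CT]
3. ∠RCT = 74°  [△CTR]

∠RCT = 74°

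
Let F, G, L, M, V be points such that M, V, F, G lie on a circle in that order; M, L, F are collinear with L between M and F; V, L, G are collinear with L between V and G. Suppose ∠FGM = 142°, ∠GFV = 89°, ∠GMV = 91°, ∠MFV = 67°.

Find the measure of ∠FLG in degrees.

1. ∠FVM = 38°  [cyclic MVFG, opposite ∠V+∠G]
2. ∠MGV = 67°  [same arc MV]
3. ∠FMV = 75°  [△MVF]
4. ∠GVM = 22°  [△MVG]
5. ∠FGV = 75°  [same arc VF]
6. ∠GFM = 22°  [same arc MG]
7. ∠FLG = 83°  [△FLG]

∠FLG = 83°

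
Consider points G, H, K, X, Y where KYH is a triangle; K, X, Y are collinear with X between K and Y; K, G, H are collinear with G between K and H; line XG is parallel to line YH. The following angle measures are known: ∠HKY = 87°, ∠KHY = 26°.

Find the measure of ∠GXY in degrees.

1. ∠HYK = 67°  [△KYH]
2. ∠GXK = 67°  [XG∥YH, corresponding at X]
3. ∠GXY = 113°  [linear pair at X on KY]

∠GXY = 113°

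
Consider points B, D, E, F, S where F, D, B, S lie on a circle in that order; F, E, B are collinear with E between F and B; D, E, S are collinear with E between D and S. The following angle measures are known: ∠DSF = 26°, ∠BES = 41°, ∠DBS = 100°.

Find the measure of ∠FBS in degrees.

1. ∠DFS = 80°  [cyclic FDBS, opposite ∠F+∠B]
2. ∠FDS = 74°  [△FDS]
3. ∠FBS = 74°  [same arc FS]

∠FBS = 74°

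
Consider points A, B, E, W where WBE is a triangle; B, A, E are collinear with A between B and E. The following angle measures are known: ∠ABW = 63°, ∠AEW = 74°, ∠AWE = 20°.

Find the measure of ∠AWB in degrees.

1. ∠EAW = 86°  [△WAE]
2. ∠BAW = 94°  [linear pair at A on BE]
3. ∠AWB = 23°  [△WBA]

∠AWB = 23°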